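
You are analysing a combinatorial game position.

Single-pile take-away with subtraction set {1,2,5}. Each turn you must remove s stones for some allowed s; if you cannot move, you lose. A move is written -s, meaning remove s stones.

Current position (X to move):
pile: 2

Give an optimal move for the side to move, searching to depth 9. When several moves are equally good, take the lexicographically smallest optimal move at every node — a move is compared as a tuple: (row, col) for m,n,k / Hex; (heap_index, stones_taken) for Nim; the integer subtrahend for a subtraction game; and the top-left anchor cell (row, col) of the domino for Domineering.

[2] X move#1: -1:-1/1, -2:+1/0*
[0] end (terminal -1, O#2); searched 2 to 9

X's best at [2]: -2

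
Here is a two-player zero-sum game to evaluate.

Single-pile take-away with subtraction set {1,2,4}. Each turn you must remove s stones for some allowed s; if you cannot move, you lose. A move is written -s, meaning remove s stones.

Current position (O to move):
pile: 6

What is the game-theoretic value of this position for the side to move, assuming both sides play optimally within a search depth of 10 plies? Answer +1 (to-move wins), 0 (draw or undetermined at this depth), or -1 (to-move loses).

value(6, O) = -1

ply 1, O at 6 | -1=-1→5*; -2=-1→4; -4=-1→2
ply 2, X at 5 | -1=-1→4; -2=+1→3*; -4=-1→1
ply 3, O at 3 | -1=-1→2*; -2=-1→1
ply 4, X at 2 | -1=-1→1; -2=+1→0*
ply 5: 0 is terminal -1 (O); from 6 depth 10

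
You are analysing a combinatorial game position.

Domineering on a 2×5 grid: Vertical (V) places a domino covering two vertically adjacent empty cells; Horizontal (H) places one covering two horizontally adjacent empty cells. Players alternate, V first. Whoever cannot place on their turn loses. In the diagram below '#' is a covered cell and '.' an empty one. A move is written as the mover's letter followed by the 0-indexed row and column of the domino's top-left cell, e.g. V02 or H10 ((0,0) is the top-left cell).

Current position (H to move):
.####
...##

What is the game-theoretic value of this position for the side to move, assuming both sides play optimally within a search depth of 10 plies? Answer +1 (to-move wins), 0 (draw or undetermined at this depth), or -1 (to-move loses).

value(.####/...##, H) = +1

p1 H@[.####/...##]: H10[.####/##.##]+1* H11[.####/.####]-1
p2 V@[.####/##.##] terminal -1; root [.####/...##] d10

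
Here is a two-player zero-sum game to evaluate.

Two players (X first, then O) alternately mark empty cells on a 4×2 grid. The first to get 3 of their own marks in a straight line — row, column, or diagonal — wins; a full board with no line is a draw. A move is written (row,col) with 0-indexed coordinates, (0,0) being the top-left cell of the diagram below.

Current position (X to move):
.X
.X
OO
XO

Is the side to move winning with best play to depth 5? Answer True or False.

p1 X@[.X/.X/OO/XO]: (0,0)[XX/.X/OO/XO]+0* (1,0)[.X/XX/OO/XO]+0
p2 O@[XX/.X/OO/XO]: (1,0)[XX/OX/OO/XO]+0*
p3 X@[XX/OX/OO/XO] terminal +0; root [.X/.X/OO/XO] d5

X winning at [.X/.X/OO/XO]: False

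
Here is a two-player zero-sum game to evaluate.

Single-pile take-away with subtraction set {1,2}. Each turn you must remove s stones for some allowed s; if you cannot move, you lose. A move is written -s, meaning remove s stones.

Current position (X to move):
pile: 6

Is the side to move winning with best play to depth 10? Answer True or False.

p1 X@[6]: -1[5]-1* -2[4]-1
p2 O@[5]: -1[4]-1 -2[3]+1*
p3 X@[3]: -1[2]-1* -2[1]-1
p4 O@[2]: -1[1]-1 -2[0]+1*
p5 X@[0] terminal -1; root [6] d10

X winning at [6]: False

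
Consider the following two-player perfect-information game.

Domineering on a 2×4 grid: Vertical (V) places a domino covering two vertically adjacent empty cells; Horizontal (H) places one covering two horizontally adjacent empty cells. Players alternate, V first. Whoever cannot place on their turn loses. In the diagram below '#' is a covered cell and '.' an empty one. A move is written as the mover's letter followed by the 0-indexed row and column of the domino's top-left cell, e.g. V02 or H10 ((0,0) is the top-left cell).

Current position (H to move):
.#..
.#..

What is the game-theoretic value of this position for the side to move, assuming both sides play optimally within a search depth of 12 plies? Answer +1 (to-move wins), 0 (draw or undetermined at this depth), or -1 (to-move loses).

[.#../.#..] H move#1: H02:+1/.###/.#..*, H12:+1/.#../.###
[.###/.#..] V move#2: V00:-1/####/##..*
[####/##..] H move#3: H12:+1/####/####*
[####/####] end (terminal -1, V#4); searched .#../.#.. to 12

value(.#../.#.., H) = +1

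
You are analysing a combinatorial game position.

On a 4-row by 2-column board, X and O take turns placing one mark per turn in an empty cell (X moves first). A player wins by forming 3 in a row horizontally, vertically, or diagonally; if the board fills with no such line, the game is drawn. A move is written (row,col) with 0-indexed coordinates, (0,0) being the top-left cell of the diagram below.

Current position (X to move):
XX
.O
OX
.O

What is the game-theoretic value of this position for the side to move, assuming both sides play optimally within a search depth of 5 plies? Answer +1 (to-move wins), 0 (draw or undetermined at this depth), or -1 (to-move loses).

[XX/.O/OX/.O] X move#1: (1,0):+0/XX/XO/OX/.O*, (3,0):+0/XX/.O/OX/XO
[XX/XO/OX/.O] O move#2: (3,0):+0/XX/XO/OX/OO*
[XX/XO/OX/OO] end (terminal +0, X#3); searched XX/.O/OX/.O to 5

value(XX/.O/OX/.O, X) = 0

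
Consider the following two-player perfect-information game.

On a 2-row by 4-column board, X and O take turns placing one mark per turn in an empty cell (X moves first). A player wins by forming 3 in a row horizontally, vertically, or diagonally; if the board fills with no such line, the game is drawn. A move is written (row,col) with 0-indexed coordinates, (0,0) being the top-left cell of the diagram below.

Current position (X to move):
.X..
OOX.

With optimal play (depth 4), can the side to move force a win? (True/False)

p1 X@[.X../OOX.]: (0,0)[XX../OOX.]+0 (0,2)[.XX./OOX.]+1* (0,3)[.X.X/OOX.]+0 (1,3)[.X../OOXX]+0
p2 O@[.XX./OOX.]: (0,0)[OXX./OOX.]-1* (0,3)[.XXO/OOX.]-1 (1,3)[.XX./OOXO]-1
p3 X@[OXX./OOX.]: (0,3)[OXXX/OOX.]+1* (1,3)[OXX./OOXX]+0
p4 O@[OXXX/OOX.] terminal -1; root [.X../OOX.] d4

X winning at [.X../OOX.]: True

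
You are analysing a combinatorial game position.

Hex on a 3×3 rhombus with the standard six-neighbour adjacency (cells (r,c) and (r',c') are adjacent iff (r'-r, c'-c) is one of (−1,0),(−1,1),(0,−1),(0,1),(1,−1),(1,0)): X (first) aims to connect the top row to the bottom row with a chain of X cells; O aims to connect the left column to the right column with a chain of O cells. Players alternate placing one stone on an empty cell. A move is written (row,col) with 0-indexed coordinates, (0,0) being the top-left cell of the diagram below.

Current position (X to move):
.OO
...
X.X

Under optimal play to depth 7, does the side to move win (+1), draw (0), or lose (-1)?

p1 X@[.OO/.../X.X]: (0,0)[XOO/.../X.X]-1* (1,0)[.OO/X../X.X]-1 (1,1)[.OO/.X./X.X]-1 (1,2)[.OO/..X/X.X]-1 (2,1)[.OO/.../XXX]-1
p2 O@[XOO/.../X.X]: (1,0)[XOO/O../X.X]+1* (1,1)[XOO/.O./X.X]-1 (1,2)[XOO/..O/X.X]-1 (2,1)[XOO/.../XOX]-1
p3 X@[XOO/O../X.X] terminal -1; root [.OO/.../X.X] d7

value(.OO/.../X.X, X) = -1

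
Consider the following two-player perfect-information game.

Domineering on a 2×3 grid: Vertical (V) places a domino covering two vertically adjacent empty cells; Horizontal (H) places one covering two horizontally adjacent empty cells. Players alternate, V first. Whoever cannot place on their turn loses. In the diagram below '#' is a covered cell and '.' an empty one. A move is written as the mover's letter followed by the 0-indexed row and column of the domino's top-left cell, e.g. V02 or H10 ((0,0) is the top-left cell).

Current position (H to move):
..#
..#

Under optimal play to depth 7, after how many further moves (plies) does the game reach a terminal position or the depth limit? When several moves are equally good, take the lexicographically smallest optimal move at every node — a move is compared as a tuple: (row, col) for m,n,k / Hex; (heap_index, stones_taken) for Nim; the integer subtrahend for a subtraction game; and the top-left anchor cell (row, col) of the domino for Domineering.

p1 H@[..#/..#]: H00[###/..#]+1* H10[..#/###]+1
p2 V@[###/..#] terminal -1; root [..#/..#] d7

PV length from [..#/..#]: 1 ply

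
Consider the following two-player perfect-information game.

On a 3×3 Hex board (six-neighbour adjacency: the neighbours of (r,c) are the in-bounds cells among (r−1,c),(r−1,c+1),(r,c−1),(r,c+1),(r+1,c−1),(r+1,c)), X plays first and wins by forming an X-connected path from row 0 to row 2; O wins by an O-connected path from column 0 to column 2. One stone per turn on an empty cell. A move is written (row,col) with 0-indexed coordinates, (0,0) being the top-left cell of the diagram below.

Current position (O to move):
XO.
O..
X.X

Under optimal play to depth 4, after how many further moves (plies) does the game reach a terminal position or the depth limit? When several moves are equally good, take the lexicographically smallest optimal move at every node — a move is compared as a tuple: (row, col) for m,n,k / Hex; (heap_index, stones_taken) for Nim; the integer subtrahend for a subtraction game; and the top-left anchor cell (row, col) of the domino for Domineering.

[XO./O../X.X] O move#1: (0,2):+1/XOO/O../X.X*, (1,1):+1/XO./OO./X.X, (1,2):+1/XO./O.O/X.X, (2,1):-1/XO./O../XOX
[XOO/O../X.X] end (terminal -1, X#2); searched XO./O../X.X to 4

PV length from [XO./O../X.X]: 1 ply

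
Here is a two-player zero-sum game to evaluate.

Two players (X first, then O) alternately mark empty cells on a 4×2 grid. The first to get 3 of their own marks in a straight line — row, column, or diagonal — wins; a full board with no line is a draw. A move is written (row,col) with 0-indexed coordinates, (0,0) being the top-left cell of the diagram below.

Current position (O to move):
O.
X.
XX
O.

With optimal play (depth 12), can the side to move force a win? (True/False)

O winning at [O./X./XX/O.]: False

[O./X./XX/O.] O move#1: (0,1):+0/OO/X./XX/O.*, (1,1):+0/O./XO/XX/O., (3,1):+0/O./X./XX/OO
[OO/X./XX/O.] X move#2: (1,1):+0/OO/XX/XX/O.*, (3,1):+0/OO/X./XX/OX
[OO/XX/XX/O.] O move#3: (3,1):+0/OO/XX/XX/OO*
[OO/XX/XX/OO] end (terminal +0, X#4); searched O./X./XX/O. to 12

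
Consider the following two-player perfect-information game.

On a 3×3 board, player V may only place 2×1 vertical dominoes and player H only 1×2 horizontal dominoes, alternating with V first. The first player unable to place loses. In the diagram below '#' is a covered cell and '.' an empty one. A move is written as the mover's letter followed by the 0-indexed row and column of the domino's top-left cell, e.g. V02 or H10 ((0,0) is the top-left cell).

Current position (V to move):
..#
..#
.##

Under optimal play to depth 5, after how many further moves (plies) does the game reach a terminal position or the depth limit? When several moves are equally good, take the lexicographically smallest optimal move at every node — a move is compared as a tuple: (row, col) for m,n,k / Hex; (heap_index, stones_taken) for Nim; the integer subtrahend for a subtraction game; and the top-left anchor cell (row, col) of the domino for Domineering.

PV length from [..#/..#/.##]: 1 ply

[..#/..#/.##] V move#1: V00:+1/#.#/#.#/.##*, V01:+1/.##/.##/.##, V10:-1/..#/#.#/###
[#.#/#.#/.##] end (terminal -1, H#2); searched ..#/..#/.## to 5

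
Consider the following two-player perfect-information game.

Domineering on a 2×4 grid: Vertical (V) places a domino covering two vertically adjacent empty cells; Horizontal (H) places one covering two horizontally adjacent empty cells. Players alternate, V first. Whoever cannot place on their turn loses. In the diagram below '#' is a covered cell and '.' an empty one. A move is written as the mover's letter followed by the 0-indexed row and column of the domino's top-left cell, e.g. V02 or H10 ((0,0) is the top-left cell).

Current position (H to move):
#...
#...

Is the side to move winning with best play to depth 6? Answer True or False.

p1 H@[#.../#...]: H01[###./#...]+1* H02[#.##/#...]+1 H11[#.../###.]+1 H12[#.../#.##]+1
p2 V@[###./#...]: V03[####/#..#]-1*
p3 H@[####/#..#]: H11[####/####]+1*
p4 V@[####/####] terminal -1; root [#.../#...] d6

H winning at [#.../#...]: True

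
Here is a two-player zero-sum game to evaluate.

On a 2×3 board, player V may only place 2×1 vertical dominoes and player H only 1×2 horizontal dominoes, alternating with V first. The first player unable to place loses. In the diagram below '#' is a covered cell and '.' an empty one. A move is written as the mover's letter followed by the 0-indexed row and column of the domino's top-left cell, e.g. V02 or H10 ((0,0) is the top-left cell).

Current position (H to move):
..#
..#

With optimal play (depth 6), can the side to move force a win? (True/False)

ply 1, H at ..#/..# | H00=+1→###/..#*; H10=+1→..#/###
ply 2: ###/..# is terminal -1 (V); from ..#/..# depth 6

H winning at [..#/..#]: True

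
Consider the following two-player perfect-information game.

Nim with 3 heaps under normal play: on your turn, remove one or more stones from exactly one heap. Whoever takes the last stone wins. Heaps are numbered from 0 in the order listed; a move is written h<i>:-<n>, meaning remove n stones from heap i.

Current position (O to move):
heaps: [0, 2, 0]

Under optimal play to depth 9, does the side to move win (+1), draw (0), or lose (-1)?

value((0,2,0), O) = +1

ply 1, O at (0,2,0) | h1:-1=-1→(0,1,0); h1:-2=+1→(0,0,0)*
ply 2: (0,0,0) is terminal -1 (X); from (0,2,0) depth 9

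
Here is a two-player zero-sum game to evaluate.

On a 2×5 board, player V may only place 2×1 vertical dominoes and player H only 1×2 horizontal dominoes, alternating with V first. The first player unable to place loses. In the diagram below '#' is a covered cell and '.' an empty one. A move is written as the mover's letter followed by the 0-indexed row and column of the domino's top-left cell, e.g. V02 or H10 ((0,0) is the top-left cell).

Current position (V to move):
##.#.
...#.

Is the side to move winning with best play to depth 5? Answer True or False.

p1 V@[##.#./...#.]: V02[####./..##.]+1* V04[##.##/...##]-1
p2 H@[####./..##.]: H10[####./####.]-1*
p3 V@[####./####.]: V04[#####/#####]+1*
p4 H@[#####/#####] terminal -1; root [##.#./...#.] d5

V winning at [##.#./...#.]: True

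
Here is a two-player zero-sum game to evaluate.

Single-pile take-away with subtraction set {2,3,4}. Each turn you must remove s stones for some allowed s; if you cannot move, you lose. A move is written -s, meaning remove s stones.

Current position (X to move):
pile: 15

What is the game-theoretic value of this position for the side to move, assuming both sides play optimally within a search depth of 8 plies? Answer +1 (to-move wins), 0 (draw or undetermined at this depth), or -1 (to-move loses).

value(15, X) = +1

ply 1, X at 15 | -2=+1→13*; -3=+1→12; -4=-1→11
ply 2, O at 13 | -2=-1→11*; -3=-1→10; -4=-1→9
ply 3, X at 11 | -2=-1→9; -3=-1→8; -4=+1→7*
ply 4, O at 7 | -2=-1→5*; -3=-1→4; -4=-1→3
ply 5, X at 5 | -2=-1→3; -3=-1→2; -4=+1→1*
ply 6: 1 is terminal -1 (O); from 15 depth 8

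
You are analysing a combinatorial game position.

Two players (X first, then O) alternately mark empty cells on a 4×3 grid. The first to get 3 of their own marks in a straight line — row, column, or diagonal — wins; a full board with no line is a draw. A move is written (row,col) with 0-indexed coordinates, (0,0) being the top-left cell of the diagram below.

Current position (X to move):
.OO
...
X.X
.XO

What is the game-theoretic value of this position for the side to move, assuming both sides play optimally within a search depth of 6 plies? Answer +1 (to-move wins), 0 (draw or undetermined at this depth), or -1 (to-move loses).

[.OO/.../X.X/.XO] X move#1: (0,0):+1/XOO/.../X.X/.XO*, (1,0):-1/.OO/X../X.X/.XO, (1,1):-1/.OO/.X./X.X/.XO, (1,2):-1/.OO/..X/X.X/.XO, (2,1):+1/.OO/.../XXX/.XO, (3,0):-1/.OO/.../X.X/XXO
[XOO/.../X.X/.XO] O move#2: (1,0):-1/XOO/O../X.X/.XO*, (1,1):-1/XOO/.O./X.X/.XO, (1,2):-1/XOO/..O/X.X/.XO, (2,1):-1/XOO/.../XOX/.XO, (3,0):-1/XOO/.../X.X/OXO
[XOO/O../X.X/.XO] X move#3: (1,1):+1/XOO/OX./X.X/.XO*, (1,2):-1/XOO/O.X/X.X/.XO, (2,1):+1/XOO/O../XXX/.XO, (3,0):-1/XOO/O../X.X/XXO
[XOO/OX./X.X/.XO] end (terminal -1, O#4); searched .OO/.../X.X/.XO to 6

value(.OO/.../X.X/.XO, X) = +1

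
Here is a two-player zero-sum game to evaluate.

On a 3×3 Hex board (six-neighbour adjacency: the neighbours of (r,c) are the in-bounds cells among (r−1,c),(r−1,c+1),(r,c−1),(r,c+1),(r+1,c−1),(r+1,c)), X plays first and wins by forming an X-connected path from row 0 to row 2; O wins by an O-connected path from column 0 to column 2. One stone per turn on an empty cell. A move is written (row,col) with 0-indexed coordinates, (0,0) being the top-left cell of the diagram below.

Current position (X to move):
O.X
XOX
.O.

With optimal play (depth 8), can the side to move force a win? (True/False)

X winning at [O.X/XOX/.O.]: True

[O.X/XOX/.O.] X move#1: (0,1):+1/OXX/XOX/.O.*, (2,0):+1/O.X/XOX/XO., (2,2):+1/O.X/XOX/.OX
[OXX/XOX/.O.] O move#2: (2,0):-1/OXX/XOX/OO.*, (2,2):-1/OXX/XOX/.OO
[OXX/XOX/OO.] X move#3: (2,2):+1/OXX/XOX/OOX*
[OXX/XOX/OOX] end (terminal -1, O#4); searched O.X/XOX/.O. to 8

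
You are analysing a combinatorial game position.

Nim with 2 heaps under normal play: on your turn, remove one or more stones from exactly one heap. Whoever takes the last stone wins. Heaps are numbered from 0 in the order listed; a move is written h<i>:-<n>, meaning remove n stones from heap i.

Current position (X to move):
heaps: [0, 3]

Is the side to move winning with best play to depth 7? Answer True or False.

X winning at [(0,3)]: True

[(0,3)] X move#1: h1:-1:-1/(0,2), h1:-2:-1/(0,1), h1:-3:+1/(0,0)*
[(0,0)] end (terminal -1, O#2); searched (0,3) to 7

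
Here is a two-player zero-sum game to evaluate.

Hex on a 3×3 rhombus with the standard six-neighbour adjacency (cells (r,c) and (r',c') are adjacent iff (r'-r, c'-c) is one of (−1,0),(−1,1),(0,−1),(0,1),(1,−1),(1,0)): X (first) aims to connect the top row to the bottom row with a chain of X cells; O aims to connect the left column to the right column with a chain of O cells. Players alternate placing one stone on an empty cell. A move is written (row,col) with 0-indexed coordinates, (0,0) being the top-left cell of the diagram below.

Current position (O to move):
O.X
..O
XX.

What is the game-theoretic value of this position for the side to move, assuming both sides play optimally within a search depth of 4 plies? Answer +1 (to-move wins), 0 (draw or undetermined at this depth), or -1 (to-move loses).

value(O.X/..O/XX., O) = +1

ply 1, O at O.X/..O/XX. | (0,1)=-1→OOX/..O/XX.; (1,0)=-1→O.X/O.O/XX.; (1,1)=+1→O.X/.OO/XX.*; (2,2)=-1→O.X/..O/XXO
ply 2, X at O.X/.OO/XX. | (0,1)=-1→OXX/.OO/XX.*; (1,0)=-1→O.X/XOO/XX.; (2,2)=-1→O.X/.OO/XXX
ply 3, O at OXX/.OO/XX. | (1,0)=+1→OXX/OOO/XX.*; (2,2)=-1→OXX/.OO/XXO
ply 4: OXX/OOO/XX. is terminal -1 (X); from O.X/..O/XX. depth 4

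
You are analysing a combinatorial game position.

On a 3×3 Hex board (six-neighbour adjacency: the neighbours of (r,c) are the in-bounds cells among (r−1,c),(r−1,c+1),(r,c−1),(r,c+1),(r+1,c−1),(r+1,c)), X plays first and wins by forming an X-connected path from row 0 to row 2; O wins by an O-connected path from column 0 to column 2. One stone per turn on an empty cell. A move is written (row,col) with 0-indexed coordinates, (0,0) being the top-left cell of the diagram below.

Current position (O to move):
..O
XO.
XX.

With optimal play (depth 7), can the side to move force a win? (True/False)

O winning at [..O/XO./XX.]: False

p1 O@[..O/XO./XX.]: (0,0)[O.O/XO./XX.]-1* (0,1)[.OO/XO./XX.]-1 (1,2)[..O/XOO/XX.]-1 (2,2)[..O/XO./XXO]-1
p2 X@[O.O/XO./XX.]: (0,1)[OXO/XO./XX.]+1* (1,2)[O.O/XOX/XX.]-1 (2,2)[O.O/XO./XXX]-1
p3 O@[OXO/XO./XX.] terminal -1; root [..O/XO./XX.] d7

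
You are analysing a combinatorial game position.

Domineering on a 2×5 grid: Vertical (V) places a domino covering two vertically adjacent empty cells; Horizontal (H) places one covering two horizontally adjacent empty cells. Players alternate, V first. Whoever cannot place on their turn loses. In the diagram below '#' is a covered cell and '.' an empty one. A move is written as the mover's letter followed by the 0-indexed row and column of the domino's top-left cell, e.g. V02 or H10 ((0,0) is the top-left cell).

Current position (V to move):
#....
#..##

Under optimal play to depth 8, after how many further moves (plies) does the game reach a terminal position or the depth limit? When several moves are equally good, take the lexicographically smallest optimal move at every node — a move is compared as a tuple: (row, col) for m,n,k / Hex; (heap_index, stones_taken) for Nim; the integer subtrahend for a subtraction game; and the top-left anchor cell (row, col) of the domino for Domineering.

[#..../#..##] V move#1: V01:-1/##.../##.##, V02:+1/#.#../#.###*
[#.#../#.###] H move#2: H03:-1/#.###/#.###*
[#.###/#.###] V move#3: V01:+1/#####/#####*
[#####/#####] end (terminal -1, H#4); searched #..../#..## to 8

PV length from [#..../#..##]: 3 plies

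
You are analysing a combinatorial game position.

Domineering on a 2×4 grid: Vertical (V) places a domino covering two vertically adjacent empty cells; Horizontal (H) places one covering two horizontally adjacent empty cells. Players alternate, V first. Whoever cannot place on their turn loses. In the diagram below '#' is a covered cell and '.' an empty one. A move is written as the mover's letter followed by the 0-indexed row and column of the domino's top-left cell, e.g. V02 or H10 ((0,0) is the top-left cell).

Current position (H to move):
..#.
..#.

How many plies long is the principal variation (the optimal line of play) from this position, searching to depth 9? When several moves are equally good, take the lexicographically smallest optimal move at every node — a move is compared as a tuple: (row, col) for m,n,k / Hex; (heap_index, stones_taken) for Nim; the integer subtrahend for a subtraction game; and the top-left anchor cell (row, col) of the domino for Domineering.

PV length from [..#./..#.]: 3 plies

[..#./..#.] H move#1: H00:+1/###./..#.*, H10:+1/..#./###.
[###./..#.] V move#2: V03:-1/####/..##*
[####/..##] H move#3: H10:+1/####/####*
[####/####] end (terminal -1, V#4); searched ..#./..#. to 9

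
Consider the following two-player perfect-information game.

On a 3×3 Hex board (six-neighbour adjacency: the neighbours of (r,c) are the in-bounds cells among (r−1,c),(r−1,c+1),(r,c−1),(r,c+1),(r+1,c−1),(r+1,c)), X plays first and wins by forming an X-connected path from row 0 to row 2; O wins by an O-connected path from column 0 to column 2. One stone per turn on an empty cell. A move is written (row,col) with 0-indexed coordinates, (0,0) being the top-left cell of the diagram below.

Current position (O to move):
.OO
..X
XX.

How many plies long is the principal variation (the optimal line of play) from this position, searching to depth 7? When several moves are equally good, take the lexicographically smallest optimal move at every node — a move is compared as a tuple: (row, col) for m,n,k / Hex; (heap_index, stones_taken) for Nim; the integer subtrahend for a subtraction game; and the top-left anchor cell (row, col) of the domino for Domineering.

PV length from [.OO/..X/XX.]: 1 ply

[.OO/..X/XX.] O move#1: (0,0):+1/OOO/..X/XX.*, (1,0):+1/.OO/O.X/XX., (1,1):+1/.OO/.OX/XX., (2,2):+1/.OO/..X/XXO
[OOO/..X/XX.] end (terminal -1, X#2); searched .OO/..X/XX. to 7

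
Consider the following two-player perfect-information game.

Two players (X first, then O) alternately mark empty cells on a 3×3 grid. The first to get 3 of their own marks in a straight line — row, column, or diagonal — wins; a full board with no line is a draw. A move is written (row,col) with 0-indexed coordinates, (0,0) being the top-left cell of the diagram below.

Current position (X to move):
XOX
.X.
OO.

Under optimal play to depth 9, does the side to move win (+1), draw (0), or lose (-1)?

value(XOX/.X./OO., X) = +1

[XOX/.X./OO.] X move#1: (1,0):-1/XOX/XX./OO., (1,2):-1/XOX/.XX/OO., (2,2):+1/XOX/.X./OOX*
[XOX/.X./OOX] end (terminal -1, O#2); searched XOX/.X./OO. to 9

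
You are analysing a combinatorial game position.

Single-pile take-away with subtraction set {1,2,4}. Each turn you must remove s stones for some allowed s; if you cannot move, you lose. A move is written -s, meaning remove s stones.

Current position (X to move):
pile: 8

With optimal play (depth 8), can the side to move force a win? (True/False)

p1 X@[8]: -1[7]-1 -2[6]+1* -4[4]-1
p2 O@[6]: -1[5]-1* -2[4]-1 -4[2]-1
p3 X@[5]: -1[4]-1 -2[3]+1* -4[1]-1
p4 O@[3]: -1[2]-1* -2[1]-1
p5 X@[2]: -1[1]-1 -2[0]+1*
p6 O@[0] terminal -1; root [8] d8

X winning at [8]: True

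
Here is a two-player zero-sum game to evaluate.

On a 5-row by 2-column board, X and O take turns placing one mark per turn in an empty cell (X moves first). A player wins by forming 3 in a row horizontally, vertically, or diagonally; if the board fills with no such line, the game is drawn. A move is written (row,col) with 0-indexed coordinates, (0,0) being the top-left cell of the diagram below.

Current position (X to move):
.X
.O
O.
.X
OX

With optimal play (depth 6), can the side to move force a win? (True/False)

X winning at [.X/.O/O./.X/OX]: True

ply 1, X at .X/.O/O./.X/OX | (0,0)=-1→XX/.O/O./.X/OX; (1,0)=-1→.X/XO/O./.X/OX; (2,1)=+1→.X/.O/OX/.X/OX*; (3,0)=+0→.X/.O/O./XX/OX
ply 2: .X/.O/OX/.X/OX is terminal -1 (O); from .X/.O/O./.X/OX depth 6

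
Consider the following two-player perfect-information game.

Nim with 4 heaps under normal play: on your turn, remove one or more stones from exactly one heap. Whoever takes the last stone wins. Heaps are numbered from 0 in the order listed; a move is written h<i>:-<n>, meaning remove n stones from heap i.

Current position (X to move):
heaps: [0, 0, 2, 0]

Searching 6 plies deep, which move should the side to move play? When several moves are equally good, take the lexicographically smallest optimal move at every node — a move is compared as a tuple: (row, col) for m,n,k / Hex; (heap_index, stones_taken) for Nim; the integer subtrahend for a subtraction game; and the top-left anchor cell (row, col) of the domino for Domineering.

[(0,0,2,0)] X move#1: h2:-1:-1/(0,0,1,0), h2:-2:+1/(0,0,0,0)*
[(0,0,0,0)] end (terminal -1, O#2); searched (0,0,2,0) to 6

X's best at [(0,0,2,0)]: h2:-2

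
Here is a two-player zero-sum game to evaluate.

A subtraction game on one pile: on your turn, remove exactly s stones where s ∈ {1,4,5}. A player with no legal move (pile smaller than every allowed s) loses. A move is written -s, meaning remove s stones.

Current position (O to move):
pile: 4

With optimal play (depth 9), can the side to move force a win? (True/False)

[4] O move#1: -1:-1/3, -4:+1/0*
[0] end (terminal -1, X#2); searched 4 to 9

O winning at [4]: True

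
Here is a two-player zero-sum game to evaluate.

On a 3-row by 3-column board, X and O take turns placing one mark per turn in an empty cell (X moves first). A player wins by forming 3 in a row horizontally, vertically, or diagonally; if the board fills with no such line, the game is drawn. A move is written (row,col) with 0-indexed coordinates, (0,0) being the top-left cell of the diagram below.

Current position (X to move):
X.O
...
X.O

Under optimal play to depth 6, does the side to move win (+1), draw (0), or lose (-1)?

[X.O/.../X.O] X move#1: (0,1):-1/XXO/.../X.O, (1,0):+1/X.O/X../X.O*, (1,1):-1/X.O/.X./X.O, (1,2):+0/X.O/..X/X.O, (2,1):-1/X.O/.../XXO
[X.O/X../X.O] end (terminal -1, O#2); searched X.O/.../X.O to 6

value(X.O/.../X.O, X) = +1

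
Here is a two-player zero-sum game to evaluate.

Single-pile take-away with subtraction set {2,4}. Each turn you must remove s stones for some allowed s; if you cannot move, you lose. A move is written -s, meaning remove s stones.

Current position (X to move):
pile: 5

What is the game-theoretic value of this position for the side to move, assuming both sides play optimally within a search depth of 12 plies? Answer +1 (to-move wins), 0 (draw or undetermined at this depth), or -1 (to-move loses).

p1 X@[5]: -2[3]-1 -4[1]+1*
p2 O@[1] terminal -1; root [5] d12

value(5, X) = +1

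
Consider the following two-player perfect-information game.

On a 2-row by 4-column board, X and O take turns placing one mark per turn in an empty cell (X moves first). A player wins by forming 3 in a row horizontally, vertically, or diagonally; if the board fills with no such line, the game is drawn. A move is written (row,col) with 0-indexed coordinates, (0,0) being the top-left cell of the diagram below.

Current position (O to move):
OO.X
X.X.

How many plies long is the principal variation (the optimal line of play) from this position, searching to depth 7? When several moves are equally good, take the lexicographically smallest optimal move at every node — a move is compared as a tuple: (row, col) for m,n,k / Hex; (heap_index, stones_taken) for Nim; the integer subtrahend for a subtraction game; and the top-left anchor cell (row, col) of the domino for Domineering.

[OO.X/X.X.] O move#1: (0,2):+1/OOOX/X.X.*, (1,1):+0/OO.X/XOX., (1,3):-1/OO.X/X.XO
[OOOX/X.X.] end (terminal -1, X#2); searched OO.X/X.X. to 7

PV length from [OO.X/X.X.]: 1 ply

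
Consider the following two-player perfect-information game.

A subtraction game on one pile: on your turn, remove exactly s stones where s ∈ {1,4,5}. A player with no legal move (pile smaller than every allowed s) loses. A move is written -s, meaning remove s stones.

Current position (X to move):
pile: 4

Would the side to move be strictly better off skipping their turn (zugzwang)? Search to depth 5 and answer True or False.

p1 X@[4]: -1[3]-1 -4[0]+1*
p2 O@[0] terminal -1; root [4] d5
if X skipped the turn, O would face:
~ p1 O@[4]: -1[3]-1 -4[0]+1*
~ p2 X@[0] terminal -1; root [4] d5
compare (X): move=+1 vs pass=-1

zugzwang(4, X) = False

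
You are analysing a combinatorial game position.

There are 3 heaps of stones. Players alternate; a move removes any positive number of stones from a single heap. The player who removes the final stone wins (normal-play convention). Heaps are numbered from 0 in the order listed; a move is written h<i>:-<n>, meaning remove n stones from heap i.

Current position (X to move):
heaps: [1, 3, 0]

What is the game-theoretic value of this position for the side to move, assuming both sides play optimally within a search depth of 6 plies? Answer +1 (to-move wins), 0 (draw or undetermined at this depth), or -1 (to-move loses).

ply 1, X at (1,3,0) | h0:-1=-1→(0,3,0); h1:-1=-1→(1,2,0); h1:-2=+1→(1,1,0)*; h1:-3=-1→(1,0,0)
ply 2, O at (1,1,0) | h0:-1=-1→(0,1,0)*; h1:-1=-1→(1,0,0)
ply 3, X at (0,1,0) | h1:-1=+1→(0,0,0)*
ply 4: (0,0,0) is terminal -1 (O); from (1,3,0) depth 6

value((1,3,0), X) = +1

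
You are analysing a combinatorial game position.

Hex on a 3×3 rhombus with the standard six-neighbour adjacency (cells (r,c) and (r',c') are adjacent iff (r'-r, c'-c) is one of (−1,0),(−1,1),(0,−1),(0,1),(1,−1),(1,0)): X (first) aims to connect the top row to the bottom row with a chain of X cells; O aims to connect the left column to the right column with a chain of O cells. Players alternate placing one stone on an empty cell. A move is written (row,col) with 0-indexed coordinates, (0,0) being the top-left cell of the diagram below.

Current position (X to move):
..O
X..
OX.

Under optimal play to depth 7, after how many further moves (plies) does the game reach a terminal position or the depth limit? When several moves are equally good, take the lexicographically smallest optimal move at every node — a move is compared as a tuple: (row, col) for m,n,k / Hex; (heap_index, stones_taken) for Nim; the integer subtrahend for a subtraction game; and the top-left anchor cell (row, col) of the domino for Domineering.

ply 1, X at ..O/X../OX. | (0,0)=-1→X.O/X../OX.; (0,1)=-1→.XO/X../OX.; (1,1)=+1→..O/XX./OX.*; (1,2)=-1→..O/X.X/OX.; (2,2)=-1→..O/X../OXX
ply 2, O at ..O/XX./OX. | (0,0)=-1→O.O/XX./OX.*; (0,1)=-1→.OO/XX./OX.; (1,2)=-1→..O/XXO/OX.; (2,2)=-1→..O/XX./OXO
ply 3, X at O.O/XX./OX. | (0,1)=+1→OXO/XX./OX.*; (1,2)=-1→O.O/XXX/OX.; (2,2)=-1→O.O/XX./OXX
ply 4: OXO/XX./OX. is terminal -1 (O); from ..O/X../OX. depth 7

PV length from [..O/X../OX.]: 3 plies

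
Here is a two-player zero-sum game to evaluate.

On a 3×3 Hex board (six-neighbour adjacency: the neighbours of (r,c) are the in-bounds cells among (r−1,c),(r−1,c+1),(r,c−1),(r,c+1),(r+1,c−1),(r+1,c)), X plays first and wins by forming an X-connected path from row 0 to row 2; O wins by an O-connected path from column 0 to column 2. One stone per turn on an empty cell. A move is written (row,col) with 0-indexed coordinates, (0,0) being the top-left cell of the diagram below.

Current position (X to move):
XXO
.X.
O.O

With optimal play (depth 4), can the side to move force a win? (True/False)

[XXO/.X./O.O] X move#1: (1,0):-1/XXO/XX./O.O, (1,2):-1/XXO/.XX/O.O, (2,1):+1/XXO/.X./OXO*
[XXO/.X./OXO] end (terminal -1, O#2); searched XXO/.X./O.O to 4

X winning at [XXO/.X./O.O]: True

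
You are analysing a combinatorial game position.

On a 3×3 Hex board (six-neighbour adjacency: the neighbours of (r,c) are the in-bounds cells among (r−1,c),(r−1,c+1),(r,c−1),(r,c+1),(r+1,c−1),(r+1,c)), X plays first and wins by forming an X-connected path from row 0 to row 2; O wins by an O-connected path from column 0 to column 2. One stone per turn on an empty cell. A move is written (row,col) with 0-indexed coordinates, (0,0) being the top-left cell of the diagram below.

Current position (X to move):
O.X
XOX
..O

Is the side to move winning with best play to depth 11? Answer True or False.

ply 1, X at O.X/XOX/..O | (0,1)=+1→OXX/XOX/..O*; (2,0)=+1→O.X/XOX/X.O; (2,1)=+1→O.X/XOX/.XO
ply 2, O at OXX/XOX/..O | (2,0)=-1→OXX/XOX/O.O*; (2,1)=-1→OXX/XOX/.OO
ply 3, X at OXX/XOX/O.O | (2,1)=+1→OXX/XOX/OXO*
ply 4: OXX/XOX/OXO is terminal -1 (O); from O.X/XOX/..O depth 11

X winning at [O.X/XOX/..O]: True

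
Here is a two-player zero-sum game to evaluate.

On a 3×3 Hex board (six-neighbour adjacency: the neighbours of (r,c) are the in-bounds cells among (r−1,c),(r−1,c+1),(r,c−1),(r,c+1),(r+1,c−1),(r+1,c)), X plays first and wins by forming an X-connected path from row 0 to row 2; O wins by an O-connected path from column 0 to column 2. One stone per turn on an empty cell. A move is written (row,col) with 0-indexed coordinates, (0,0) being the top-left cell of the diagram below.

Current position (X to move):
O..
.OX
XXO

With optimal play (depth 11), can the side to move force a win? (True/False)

p1 X@[O../.OX/XXO]: (0,1)[OX./.OX/XXO]+1* (0,2)[O.X/.OX/XXO]+1 (1,0)[O../XOX/XXO]+1
p2 O@[OX./.OX/XXO]: (0,2)[OXO/.OX/XXO]-1* (1,0)[OX./OOX/XXO]-1
p3 X@[OXO/.OX/XXO]: (1,0)[OXO/XOX/XXO]+1*
p4 O@[OXO/XOX/XXO] terminal -1; root [O../.OX/XXO] d11

X winning at [O../.OX/XXO]: True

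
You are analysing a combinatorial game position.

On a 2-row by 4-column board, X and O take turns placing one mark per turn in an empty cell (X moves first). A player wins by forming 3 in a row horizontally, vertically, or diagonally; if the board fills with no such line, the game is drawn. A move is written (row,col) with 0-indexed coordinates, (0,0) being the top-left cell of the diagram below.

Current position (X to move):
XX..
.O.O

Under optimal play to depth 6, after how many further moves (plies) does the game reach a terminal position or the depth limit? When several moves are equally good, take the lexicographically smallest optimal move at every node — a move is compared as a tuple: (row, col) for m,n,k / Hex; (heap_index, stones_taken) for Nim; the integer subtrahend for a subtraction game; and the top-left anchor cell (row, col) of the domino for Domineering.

PV length from [XX../.O.O]: 1 ply

ply 1, X at XX../.O.O | (0,2)=+1→XXX./.O.O*; (0,3)=-1→XX.X/.O.O; (1,0)=-1→XX../XO.O; (1,2)=+0→XX../.OXO
ply 2: XXX./.O.O is terminal -1 (O); from XX../.O.O depth 6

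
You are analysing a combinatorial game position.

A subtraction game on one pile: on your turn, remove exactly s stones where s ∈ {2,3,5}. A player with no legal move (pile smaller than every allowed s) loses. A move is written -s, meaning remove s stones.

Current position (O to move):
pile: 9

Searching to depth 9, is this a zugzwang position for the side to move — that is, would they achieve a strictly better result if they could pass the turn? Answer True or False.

p1 O@[9]: -2[7]+1* -3[6]-1 -5[4]-1
p2 X@[7]: -2[5]-1* -3[4]-1 -5[2]-1
p3 O@[5]: -2[3]-1 -3[2]-1 -5[0]+1*
p4 X@[0] terminal -1; root [9] d9
if O skipped the turn, X would face:
~ p1 X@[9]: -2[7]+1* -3[6]-1 -5[4]-1
~ p2 O@[7]: -2[5]-1* -3[4]-1 -5[2]-1
~ p3 X@[5]: -2[3]-1 -3[2]-1 -5[0]+1*
~ p4 O@[0] terminal -1; root [9] d9
compare (O): move=+1 vs pass=-1

zugzwang(9, O) = False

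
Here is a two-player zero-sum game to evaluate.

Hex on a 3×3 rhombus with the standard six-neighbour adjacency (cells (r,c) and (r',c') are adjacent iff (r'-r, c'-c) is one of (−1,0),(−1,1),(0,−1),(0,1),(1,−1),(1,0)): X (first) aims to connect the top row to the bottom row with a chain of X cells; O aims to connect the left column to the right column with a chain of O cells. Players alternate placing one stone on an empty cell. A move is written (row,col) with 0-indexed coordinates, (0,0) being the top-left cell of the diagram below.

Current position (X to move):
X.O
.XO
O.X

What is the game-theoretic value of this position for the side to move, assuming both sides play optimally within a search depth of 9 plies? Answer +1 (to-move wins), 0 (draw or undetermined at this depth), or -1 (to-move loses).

value(X.O/.XO/O.X, X) = +1

ply 1, X at X.O/.XO/O.X | (0,1)=-1→XXO/.XO/O.X; (1,0)=-1→X.O/XXO/O.X; (2,1)=+1→X.O/.XO/OXX*
ply 2, O at X.O/.XO/OXX | (0,1)=-1→XOO/.XO/OXX*; (1,0)=-1→X.O/OXO/OXX
ply 3, X at XOO/.XO/OXX | (1,0)=+1→XOO/XXO/OXX*
ply 4: XOO/XXO/OXX is terminal -1 (O); from X.O/.XO/O.X depth 9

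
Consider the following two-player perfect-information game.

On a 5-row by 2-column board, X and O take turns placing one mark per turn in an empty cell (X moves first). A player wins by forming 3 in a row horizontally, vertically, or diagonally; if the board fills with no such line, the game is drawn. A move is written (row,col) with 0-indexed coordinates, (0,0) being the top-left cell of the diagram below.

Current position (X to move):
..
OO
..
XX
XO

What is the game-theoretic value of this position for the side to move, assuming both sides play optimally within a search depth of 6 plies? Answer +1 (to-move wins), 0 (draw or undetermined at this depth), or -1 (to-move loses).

value(../OO/../XX/XO, X) = +1

p1 X@[../OO/../XX/XO]: (0,0)[X./OO/../XX/XO]+0 (0,1)[.X/OO/../XX/XO]+0 (2,0)[../OO/X./XX/XO]+1* (2,1)[../OO/.X/XX/XO]+0
p2 O@[../OO/X./XX/XO] terminal -1; root [../OO/../XX/XO] d6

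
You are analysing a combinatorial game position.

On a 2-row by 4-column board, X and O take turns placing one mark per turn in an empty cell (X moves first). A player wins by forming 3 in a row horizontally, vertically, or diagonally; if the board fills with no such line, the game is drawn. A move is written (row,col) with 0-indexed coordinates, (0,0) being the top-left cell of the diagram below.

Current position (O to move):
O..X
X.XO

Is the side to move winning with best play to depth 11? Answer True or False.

ply 1, O at O..X/X.XO | (0,1)=-1→OO.X/X.XO; (0,2)=-1→O.OX/X.XO; (1,1)=+0→O..X/XOXO*
ply 2, X at O..X/XOXO | (0,1)=+0→OX.X/XOXO*; (0,2)=+0→O.XX/XOXO
ply 3, O at OX.X/XOXO | (0,2)=+0→OXOX/XOXO*
ply 4: OXOX/XOXO is terminal +0 (X); from O..X/X.XO depth 11

O winning at [O..X/X.XO]: False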